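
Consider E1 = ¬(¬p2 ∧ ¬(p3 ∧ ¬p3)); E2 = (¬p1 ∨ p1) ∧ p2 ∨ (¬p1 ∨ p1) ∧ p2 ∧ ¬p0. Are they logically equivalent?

Yes

E1: ¬(¬p2 ∧ ¬(p3 ∧ ¬p3))
    = p2 ∨ p3 ∧ ¬p3   — De Morgan
    = p2   — complement / identity
E2: (¬p1 ∨ p1) ∧ p2 ∨ (¬p1 ∨ p1) ∧ p2 ∧ ¬p0
    = (¬p1 ∨ p1) ∧ p2   — absorption
    = p2   — complement / identity
Both reduce to p2, so they are equivalent.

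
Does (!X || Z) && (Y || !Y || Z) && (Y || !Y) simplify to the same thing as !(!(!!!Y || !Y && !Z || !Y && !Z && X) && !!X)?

E1: (!X || Z) && (Y || !Y || Z) && (Y || !Y)
    = (!X || Z) && (Y || !Y)   — absorption
    = !X || Z   — complement / identity
E2: !(!(!!!Y || !Y && !Z || !Y && !Z && X) && !!X)
    = !(!(!!!Y || !Y && !Z) && !!X)   — absorption
    = !!!Y || !Y && !Z || !X   — De Morgan
    = !Y || !Y && !Z || !X   — double negation
    = !Y || !X   — absorption
These differ: at X=1, Y=1, Z=1, E1 = 1 but E2 = 0.

No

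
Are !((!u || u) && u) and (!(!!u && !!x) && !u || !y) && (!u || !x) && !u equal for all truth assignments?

E1: !((!u || u) && u)
    = !u   — complement / identity
E2: (!(!!u && !!x) && !u || !y) && (!u || !x) && !u
    = ((!u || !x) && !u || !y) && (!u || !x) && !u   — De Morgan
    = (!u || !x) && !u   — absorption
    = !u   — absorption
Both reduce to !u, so they are equivalent.

Yes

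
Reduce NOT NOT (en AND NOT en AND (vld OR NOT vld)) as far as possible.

FALSE

NOT NOT (en AND NOT en AND (vld OR NOT vld))
= NOT NOT (en AND NOT en)   — complement / identity
= en AND NOT en   — double negation
= FALSE   — complement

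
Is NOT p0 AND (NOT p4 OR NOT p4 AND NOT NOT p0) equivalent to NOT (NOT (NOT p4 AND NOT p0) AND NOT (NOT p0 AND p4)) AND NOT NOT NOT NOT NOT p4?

Yes

E1: NOT p0 AND (NOT p4 OR NOT p4 AND NOT NOT p0)
    = NOT p0 AND (NOT p4 OR NOT p4 AND p0)   (double negation)
    = NOT p0 AND NOT p4   (absorption)
E2: NOT (NOT (NOT p4 AND NOT p0) AND NOT (NOT p0 AND p4)) AND NOT NOT NOT NOT NOT p4
    = (NOT p4 AND NOT p0 OR NOT p0 AND p4) AND NOT NOT NOT NOT NOT p4   (De Morgan)
    = (NOT p4 AND NOT p0 OR NOT p0 AND p4) AND NOT NOT NOT p4   (double negation)
    = (NOT p4 AND NOT p0 OR NOT p0 AND p4) AND NOT p4   (double negation)
    = NOT p0 AND NOT p4   (distribution)
Both reduce to NOT p0 AND NOT p4, so they are equivalent.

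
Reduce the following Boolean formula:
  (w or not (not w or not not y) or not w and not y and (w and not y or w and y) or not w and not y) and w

(w or not (not w or not not y) or not w and not y and (w and not y or w and y) or not w and not y) and w
= (w or not (not w or not not y) or not w and not y and w or not w and not y) and w   — distribution
= (w or not (not w or not not y) or not w and not y) and w   — absorption
= (w or w and not y or not w and not y) and w   — De Morgan
= (w or not y) and w   — distribution
= w   — absorption

w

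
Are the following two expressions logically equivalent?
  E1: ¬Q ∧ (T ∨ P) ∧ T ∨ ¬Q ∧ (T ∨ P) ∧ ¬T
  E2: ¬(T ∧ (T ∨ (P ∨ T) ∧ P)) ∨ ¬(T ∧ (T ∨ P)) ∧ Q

E1: ¬Q ∧ (T ∨ P) ∧ T ∨ ¬Q ∧ (T ∨ P) ∧ ¬T
    = ¬Q ∧ (T ∨ P)   — distribution
E2: ¬(T ∧ (T ∨ (P ∨ T) ∧ P)) ∨ ¬(T ∧ (T ∨ P)) ∧ Q
    = ¬(T ∧ (T ∨ P)) ∨ ¬(T ∧ (T ∨ P)) ∧ Q   — absorption
    = ¬(T ∧ (T ∨ P))   — absorption
    = ¬T   — absorption
These differ: at P=0, Q=0, T=0, E1 = 0 but E2 = 1.

No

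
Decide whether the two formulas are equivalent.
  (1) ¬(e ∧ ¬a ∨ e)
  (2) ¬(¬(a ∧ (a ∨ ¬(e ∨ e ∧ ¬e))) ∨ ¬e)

E1: ¬(e ∧ ¬a ∨ e)
    = ¬e
E2: ¬(¬(a ∧ (a ∨ ¬(e ∨ e ∧ ¬e))) ∨ ¬e)
    = ¬(¬(a ∧ (a ∨ ¬e)) ∨ ¬e)
    = ¬(¬a ∨ ¬e)
    = a ∧ e
These differ: at a=1, e=0, E1 = 1 but E2 = 0.

No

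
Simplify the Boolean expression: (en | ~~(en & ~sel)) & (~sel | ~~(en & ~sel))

(en | ~~(en & ~sel)) & (~sel | ~~(en & ~sel))
= en & ~sel | ~~(en & ~sel)   — distribution
= en & ~sel | en & ~sel   — double negation
= en & ~sel   — idempotence

en & ~sel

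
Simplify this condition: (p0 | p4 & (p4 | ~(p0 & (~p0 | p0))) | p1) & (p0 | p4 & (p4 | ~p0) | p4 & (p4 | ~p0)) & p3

(p0 | p4 & (p4 | ~(p0 & (~p0 | p0))) | p1) & (p0 | p4 & (p4 | ~p0) | p4 & (p4 | ~p0)) & p3
= (p0 | p4 & (p4 | ~p0) | p1) & (p0 | p4 & (p4 | ~p0) | p4 & (p4 | ~p0)) & p3   [complement / identity]
= (p0 | p4 & (p4 | ~p0) | p1) & (p0 | p4 & (p4 | ~p0)) & p3   [idempotence]
= (p0 | p4 & (p4 | ~p0)) & p3   [absorption]
= (p0 | p4) & p3   [absorption]

(p0 | p4) & p3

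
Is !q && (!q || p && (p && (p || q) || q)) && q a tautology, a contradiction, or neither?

!q && (!q || p && (p && (p || q) || q)) && q
= !q && (!q || p && (p || q)) && q   — absorption
= !q && (!q || p) && q   — absorption
= !q && q   — absorption
= false   — complement

contradiction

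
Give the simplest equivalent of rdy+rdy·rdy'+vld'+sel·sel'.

rdy+rdy·rdy'+vld'+sel·sel'
= rdy+rdy·rdy'+vld'   (complement / identity)
= rdy+vld'   (complement / identity)

rdy+vld'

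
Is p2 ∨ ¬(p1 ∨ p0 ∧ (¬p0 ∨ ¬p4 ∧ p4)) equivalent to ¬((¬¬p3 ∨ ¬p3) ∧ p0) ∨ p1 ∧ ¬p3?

No

E1: p2 ∨ ¬(p1 ∨ p0 ∧ (¬p0 ∨ ¬p4 ∧ p4))
    = p2 ∨ ¬(p1 ∨ p0 ∧ ¬p0)
    = p2 ∨ ¬p1
E2: ¬((¬¬p3 ∨ ¬p3) ∧ p0) ∨ p1 ∧ ¬p3
    = ¬((p3 ∨ ¬p3) ∧ p0) ∨ p1 ∧ ¬p3
    = ¬p0 ∨ p1 ∧ ¬p3
These differ: at p0=0, p1=1, p2=0, p3=1, p4=0, E1 = 0 but E2 = 1.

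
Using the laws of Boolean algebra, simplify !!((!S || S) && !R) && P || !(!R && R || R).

!!((!S || S) && !R) && P || !(!R && R || R)
= (!S || S) && !R && P || !(!R && R || R)   [double negation]
= !R && P || !(!R && R || R)   [complement / identity]
= !R && P || !R   [complement / identity]
= !R   [absorption]

!R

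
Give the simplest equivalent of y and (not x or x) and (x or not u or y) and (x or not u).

y and (x or not u)

y and (not x or x) and (x or not u or y) and (x or not u)
= y and (x or not u or y) and (x or not u)   [complement / identity]
= y and (x or (not u or y) and not u)   [distribution]
= y and (x or not u)   [absorption]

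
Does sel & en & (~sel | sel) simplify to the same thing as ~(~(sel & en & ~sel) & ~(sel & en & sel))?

Yes

E1: sel & en & (~sel | sel)
    = sel & en   (complement / identity)
E2: ~(~(sel & en & ~sel) & ~(sel & en & sel))
    = sel & en & ~sel | sel & en & sel   (De Morgan)
    = sel & en   (distribution)
Both reduce to sel & en, so they are equivalent.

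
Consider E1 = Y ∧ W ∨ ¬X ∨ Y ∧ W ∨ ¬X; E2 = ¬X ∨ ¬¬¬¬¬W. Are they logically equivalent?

No

E1: Y ∧ W ∨ ¬X ∨ Y ∧ W ∨ ¬X
    = Y ∧ W ∨ ¬X
E2: ¬X ∨ ¬¬¬¬¬W
    = ¬X ∨ ¬¬¬W
    = ¬X ∨ ¬W
These differ: at W=0, X=1, Y=0, E1 = 0 but E2 = 1.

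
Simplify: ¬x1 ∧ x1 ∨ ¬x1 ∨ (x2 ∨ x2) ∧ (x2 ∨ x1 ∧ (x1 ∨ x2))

¬x1 ∧ x1 ∨ ¬x1 ∨ (x2 ∨ x2) ∧ (x2 ∨ x1 ∧ (x1 ∨ x2))
= ¬x1 ∧ x1 ∨ ¬x1 ∨ x2 ∨ x2 ∧ x1 ∧ (x1 ∨ x2)   — distribution
= ¬x1 ∧ x1 ∨ ¬x1 ∨ x2 ∨ x2 ∧ x1   — absorption
= ¬x1 ∨ x2 ∨ x2 ∧ x1   — complement / identity
= ¬x1 ∨ x2   — absorption

¬x1 ∨ x2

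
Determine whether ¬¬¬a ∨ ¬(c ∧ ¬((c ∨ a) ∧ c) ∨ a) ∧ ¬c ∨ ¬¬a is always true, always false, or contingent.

always true

¬¬¬a ∨ ¬(c ∧ ¬((c ∨ a) ∧ c) ∨ a) ∧ ¬c ∨ ¬¬a
= ¬a ∨ ¬(c ∧ ¬((c ∨ a) ∧ c) ∨ a) ∧ ¬c ∨ ¬¬a   — double negation
= ¬a ∨ ¬(c ∧ ¬c ∨ a) ∧ ¬c ∨ ¬¬a   — absorption
= ¬a ∨ ¬a ∧ ¬c ∨ ¬¬a   — complement / identity
= ¬a ∨ ¬¬a   — absorption
= ¬a ∨ a   — double negation
= True   — complement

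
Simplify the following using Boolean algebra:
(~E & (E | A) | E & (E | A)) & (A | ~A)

E | A

(~E & (E | A) | E & (E | A)) & (A | ~A)
= ~E & (E | A) | E & (E | A)   (complement / identity)
= E | A   (distribution)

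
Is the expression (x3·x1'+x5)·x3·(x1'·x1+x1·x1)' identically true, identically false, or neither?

(x3·x1'+x5)·x3·(x1'·x1+x1·x1)'
= (x3·x1'+x5)·x3·x1'   (distribution)
= x3·x1'   (absorption)
This depends on x1, x3, so it is not a constant.

neither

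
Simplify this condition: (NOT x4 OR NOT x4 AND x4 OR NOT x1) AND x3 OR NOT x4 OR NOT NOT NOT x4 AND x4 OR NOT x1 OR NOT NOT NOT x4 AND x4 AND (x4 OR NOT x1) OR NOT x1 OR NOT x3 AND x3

NOT x4 OR NOT x1

(NOT x4 OR NOT x4 AND x4 OR NOT x1) AND x3 OR NOT x4 OR NOT NOT NOT x4 AND x4 OR NOT x1 OR NOT NOT NOT x4 AND x4 AND (x4 OR NOT x1) OR NOT x1 OR NOT x3 AND x3
= (NOT x4 OR NOT x4 AND x4 OR NOT x1) AND x3 OR NOT x4 OR NOT NOT NOT x4 AND x4 OR NOT x1 OR NOT NOT NOT x4 AND x4 OR NOT x1 OR NOT x3 AND x3   [absorption]
= (NOT x4 OR NOT x4 AND x4 OR NOT x1) AND x3 OR NOT x4 OR NOT NOT NOT x4 AND x4 OR NOT x1 OR NOT x3 AND x3   [idempotence]
= (NOT x4 OR NOT x4 AND x4 OR NOT x1) AND x3 OR NOT x4 OR NOT x4 AND x4 OR NOT x1 OR NOT x3 AND x3   [double negation]
= NOT x4 OR NOT x4 AND x4 OR NOT x1 OR NOT x3 AND x3   [absorption]
= NOT x4 OR NOT x1 OR NOT x3 AND x3   [complement / identity]
= NOT x4 OR NOT x1   [complement / identity]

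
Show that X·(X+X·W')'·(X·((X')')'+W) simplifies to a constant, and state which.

0

X·(X+X·W')'·(X·((X')')'+W)
= X·(X+X·W')'·(X·X'+W)   — double negation
= X·X'·(X·X'+W)   — absorption
= X·X'   — absorption
= 0   — complement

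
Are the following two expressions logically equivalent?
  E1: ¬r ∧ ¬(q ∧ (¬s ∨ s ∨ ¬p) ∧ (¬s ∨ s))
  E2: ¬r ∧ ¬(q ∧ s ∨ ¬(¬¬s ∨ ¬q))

E1: ¬r ∧ ¬(q ∧ (¬s ∨ s ∨ ¬p) ∧ (¬s ∨ s))
    = ¬r ∧ ¬(q ∧ (¬s ∨ s))
    = ¬r ∧ ¬q
E2: ¬r ∧ ¬(q ∧ s ∨ ¬(¬¬s ∨ ¬q))
    = ¬r ∧ ¬(q ∧ s ∨ ¬s ∧ q)
    = ¬r ∧ ¬q
Both reduce to ¬r ∧ ¬q, so they are equivalent.

Yes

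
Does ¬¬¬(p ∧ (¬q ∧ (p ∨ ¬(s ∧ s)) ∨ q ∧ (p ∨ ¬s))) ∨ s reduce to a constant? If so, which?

no

¬¬¬(p ∧ (¬q ∧ (p ∨ ¬(s ∧ s)) ∨ q ∧ (p ∨ ¬s))) ∨ s
= ¬(p ∧ (¬q ∧ (p ∨ ¬(s ∧ s)) ∨ q ∧ (p ∨ ¬s))) ∨ s
= ¬(p ∧ (¬q ∧ (p ∨ ¬s) ∨ q ∧ (p ∨ ¬s))) ∨ s
= ¬(p ∧ (p ∨ ¬s)) ∨ s
= ¬p ∨ s
This depends on p, s, so it is not a constant.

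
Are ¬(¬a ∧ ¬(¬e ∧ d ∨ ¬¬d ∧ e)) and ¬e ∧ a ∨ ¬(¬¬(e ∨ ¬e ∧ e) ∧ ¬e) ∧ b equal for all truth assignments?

No

E1: ¬(¬a ∧ ¬(¬e ∧ d ∨ ¬¬d ∧ e))
    = ¬(¬a ∧ ¬(¬e ∧ d ∨ d ∧ e))
    = ¬(¬a ∧ ¬d)
    = a ∨ d
E2: ¬e ∧ a ∨ ¬(¬¬(e ∨ ¬e ∧ e) ∧ ¬e) ∧ b
    = ¬e ∧ a ∨ (¬(e ∨ ¬e ∧ e) ∨ e) ∧ b
    = ¬e ∧ a ∨ (¬e ∨ e) ∧ b
    = ¬e ∧ a ∨ b
These differ: at a=1, b=0, d=0, e=1, E1 = 1 but E2 = 0.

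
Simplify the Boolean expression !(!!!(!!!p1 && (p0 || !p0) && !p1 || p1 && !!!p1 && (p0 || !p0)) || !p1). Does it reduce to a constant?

!(!!!(!!!p1 && (p0 || !p0) && !p1 || p1 && !!!p1 && (p0 || !p0)) || !p1)
= !(!!!(!!!p1 && (p0 || !p0)) || !p1)   — distribution
= !(!(!!!p1 && (p0 || !p0)) || !p1)   — double negation
= !(!!!!p1 || !p1)   — complement / identity
= !!!p1 && p1   — De Morgan
= !p1 && p1   — double negation
= false   — complement

false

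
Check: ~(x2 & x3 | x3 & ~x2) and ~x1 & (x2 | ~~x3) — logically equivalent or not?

E1: ~(x2 & x3 | x3 & ~x2)
    = ~x3   (distribution)
E2: ~x1 & (x2 | ~~x3)
    = ~x1 & (x2 | x3)   (double negation)
These differ: at x1=1, x2=0, x3=0, E1 = 1 but E2 = 0.

No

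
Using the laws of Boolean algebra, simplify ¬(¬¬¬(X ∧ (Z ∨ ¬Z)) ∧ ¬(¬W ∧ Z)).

¬(¬¬¬(X ∧ (Z ∨ ¬Z)) ∧ ¬(¬W ∧ Z))
= ¬(¬¬¬X ∧ ¬(¬W ∧ Z))   [complement / identity]
= ¬¬X ∨ ¬W ∧ Z   [De Morgan]
= X ∨ ¬W ∧ Z   [double negation]

X ∨ ¬W ∧ Z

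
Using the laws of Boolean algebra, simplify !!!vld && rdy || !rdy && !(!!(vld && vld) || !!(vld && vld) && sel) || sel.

!vld || sel

!!!vld && rdy || !rdy && !(!!(vld && vld) || !!(vld && vld) && sel) || sel
= !!!vld && rdy || !rdy && !!!(vld && vld) || sel   — absorption
= !!!vld && rdy || !rdy && !!!vld || sel   — idempotence
= !!!vld || sel   — distribution
= !vld || sel   — double negation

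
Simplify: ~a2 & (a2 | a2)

0

~a2 & (a2 | a2)
= ~a2 & a2
= 0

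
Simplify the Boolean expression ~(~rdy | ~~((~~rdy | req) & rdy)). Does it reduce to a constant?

0

~(~rdy | ~~((~~rdy | req) & rdy))
= ~(~rdy | ~~((rdy | req) & rdy))   [double negation]
= rdy & ~((rdy | req) & rdy)   [De Morgan]
= rdy & ~rdy   [absorption]
= 0   [complement]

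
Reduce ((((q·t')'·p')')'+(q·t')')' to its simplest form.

q·t'

((((q·t')'·p')')'+(q·t')')'
= ((q·t')'·p')'·q·t'   (De Morgan)
= (q·t'+p)·q·t'   (De Morgan)
= q·t'   (absorption)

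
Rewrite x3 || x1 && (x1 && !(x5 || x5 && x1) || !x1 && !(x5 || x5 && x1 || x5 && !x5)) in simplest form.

x3 || x1 && (x1 && !(x5 || x5 && x1) || !x1 && !(x5 || x5 && x1 || x5 && !x5))
= x3 || x1 && (x1 && !(x5 || x5 && x1) || !x1 && !(x5 || x5 && x1))   [complement / identity]
= x3 || x1 && !(x5 || x5 && x1)   [distribution]
= x3 || x1 && !x5   [absorption]

x3 || x1 && !x5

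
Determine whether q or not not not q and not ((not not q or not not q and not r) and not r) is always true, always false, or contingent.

q or not not not q and not ((not not q or not not q and not r) and not r)
= q or not not not q and not (not not q and not r)   [absorption]
= q or not not not q and (not q or r)   [De Morgan]
= q or not q and (not q or r)   [double negation]
= q or not q   [absorption]
= True   [complement]

always true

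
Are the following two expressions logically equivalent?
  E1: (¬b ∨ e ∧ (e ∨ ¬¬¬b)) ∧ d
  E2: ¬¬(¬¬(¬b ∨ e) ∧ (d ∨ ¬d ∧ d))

Yes

E1: (¬b ∨ e ∧ (e ∨ ¬¬¬b)) ∧ d
    = (¬b ∨ e ∧ (e ∨ ¬b)) ∧ d   (double negation)
    = (¬b ∨ e) ∧ d   (absorption)
E2: ¬¬(¬¬(¬b ∨ e) ∧ (d ∨ ¬d ∧ d))
    = ¬¬((¬b ∨ e) ∧ (d ∨ ¬d ∧ d))   (double negation)
    = ¬¬((¬b ∨ e) ∧ d)   (complement / identity)
    = (¬b ∨ e) ∧ d   (double negation)
Both reduce to (¬b ∨ e) ∧ d, so they are equivalent.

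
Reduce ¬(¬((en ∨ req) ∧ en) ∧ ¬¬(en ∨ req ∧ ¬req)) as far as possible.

True

¬(¬((en ∨ req) ∧ en) ∧ ¬¬(en ∨ req ∧ ¬req))
= (en ∨ req) ∧ en ∨ ¬(en ∨ req ∧ ¬req)
= (en ∨ req) ∧ en ∨ ¬en
= en ∨ ¬en
= True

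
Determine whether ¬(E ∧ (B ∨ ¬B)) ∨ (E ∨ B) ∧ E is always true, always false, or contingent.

¬(E ∧ (B ∨ ¬B)) ∨ (E ∨ B) ∧ E
= ¬(E ∧ (B ∨ ¬B)) ∨ E   [absorption]
= ¬E ∨ E   [complement / identity]
= True   [complement]

always true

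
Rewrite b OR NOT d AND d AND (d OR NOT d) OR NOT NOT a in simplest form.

b OR NOT d AND d AND (d OR NOT d) OR NOT NOT a
= b OR NOT d AND d OR NOT NOT a   — complement / identity
= b OR NOT d AND d OR a   — double negation
= b OR a   — complement / identity

b OR a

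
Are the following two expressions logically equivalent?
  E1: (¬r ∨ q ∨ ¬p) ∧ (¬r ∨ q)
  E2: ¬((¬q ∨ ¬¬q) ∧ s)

No

E1: (¬r ∨ q ∨ ¬p) ∧ (¬r ∨ q)
    = ¬r ∨ q   [absorption]
E2: ¬((¬q ∨ ¬¬q) ∧ s)
    = ¬((¬q ∨ q) ∧ s)   [double negation]
    = ¬s   [complement / identity]
These differ: at p=1, q=0, r=0, s=1, E1 = 1 but E2 = 0.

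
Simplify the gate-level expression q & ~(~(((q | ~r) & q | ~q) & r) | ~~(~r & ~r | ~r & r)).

q & ~(~(((q | ~r) & q | ~q) & r) | ~~(~r & ~r | ~r & r))
= q & ~(~((q | ~q) & r) | ~~(~r & ~r | ~r & r))   [absorption]
= q & ~(~((q | ~q) & r) | ~r & ~r | ~r & r)   [double negation]
= q & ~(~((q | ~q) & r) | ~r)   [distribution]
= q & (q | ~q) & r & r   [De Morgan]
= q & r & r   [complement / identity]
= q & r   [idempotence]

q & r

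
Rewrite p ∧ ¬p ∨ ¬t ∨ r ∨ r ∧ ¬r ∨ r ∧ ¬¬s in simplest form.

p ∧ ¬p ∨ ¬t ∨ r ∨ r ∧ ¬r ∨ r ∧ ¬¬s
= ¬t ∨ r ∨ r ∧ ¬r ∨ r ∧ ¬¬s   [complement / identity]
= ¬t ∨ r ∨ r ∧ ¬¬s   [complement / identity]
= ¬t ∨ r ∨ r ∧ s   [double negation]
= ¬t ∨ r   [absorption]

¬t ∨ r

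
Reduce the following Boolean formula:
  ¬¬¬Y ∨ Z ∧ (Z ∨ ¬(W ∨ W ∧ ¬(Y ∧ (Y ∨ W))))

¬Y ∨ Z

¬¬¬Y ∨ Z ∧ (Z ∨ ¬(W ∨ W ∧ ¬(Y ∧ (Y ∨ W))))
= ¬¬¬Y ∨ Z ∧ (Z ∨ ¬(W ∨ W ∧ ¬Y))
= ¬Y ∨ Z ∧ (Z ∨ ¬(W ∨ W ∧ ¬Y))
= ¬Y ∨ Z ∧ (Z ∨ ¬W)
= ¬Y ∨ Z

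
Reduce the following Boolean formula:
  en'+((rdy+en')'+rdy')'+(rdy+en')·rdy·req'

en'+rdy

en'+((rdy+en')'+rdy')'+(rdy+en')·rdy·req'
= en'+(rdy+en')·rdy+(rdy+en')·rdy·req'   (De Morgan)
= en'+(rdy+en')·rdy   (absorption)
= en'+rdy   (absorption)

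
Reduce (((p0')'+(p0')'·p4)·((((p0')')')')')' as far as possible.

1

(((p0')'+(p0')'·p4)·((((p0')')')')')'
= ((p0')'·((((p0')')')')')'   — absorption
= ((p0')'·((p0')')')'   — double negation
= p0'+(p0')'   — De Morgan
= p0'+p0   — double negation
= 1   — complement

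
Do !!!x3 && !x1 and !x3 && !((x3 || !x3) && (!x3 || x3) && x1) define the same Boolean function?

E1: !!!x3 && !x1
    = !x3 && !x1   (double negation)
E2: !x3 && !((x3 || !x3) && (!x3 || x3) && x1)
    = !x3 && !((!x3 || x3) && x1)   (complement / identity)
    = !x3 && !x1   (complement / identity)
Both reduce to !x3 && !x1, so they are equivalent.

Yes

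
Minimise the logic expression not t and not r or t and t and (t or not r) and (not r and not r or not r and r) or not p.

not t and not r or t and t and (t or not r) and (not r and not r or not r and r) or not p
= not t and not r or t and t and (not r and not r or not r and r) or not p   [absorption]
= not t and not r or t and t and not r or not p   [distribution]
= not t and not r or t and not r or not p   [idempotence]
= not r or not p   [distribution]

not r or not p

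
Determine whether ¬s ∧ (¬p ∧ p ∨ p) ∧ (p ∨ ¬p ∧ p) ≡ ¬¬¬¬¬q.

No

E1: ¬s ∧ (¬p ∧ p ∨ p) ∧ (p ∨ ¬p ∧ p)
    = ¬s ∧ (p ∧ p ∨ ¬p ∧ p)
    = ¬s ∧ p
E2: ¬¬¬¬¬q
    = ¬¬¬q
    = ¬q
These differ: at p=0, q=0, s=1, E1 = 0 but E2 = 1.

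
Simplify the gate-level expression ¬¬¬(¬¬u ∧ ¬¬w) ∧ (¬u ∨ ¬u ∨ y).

¬w ∧ y ∨ ¬u

¬¬¬(¬¬u ∧ ¬¬w) ∧ (¬u ∨ ¬u ∨ y)
= ¬(¬¬u ∧ ¬¬w) ∧ (¬u ∨ ¬u ∨ y)   (double negation)
= ¬(¬¬u ∧ ¬¬w) ∧ (¬u ∨ y)   (idempotence)
= (¬u ∨ ¬w) ∧ (¬u ∨ y)   (De Morgan)
= ¬w ∧ y ∨ ¬u   (distribution)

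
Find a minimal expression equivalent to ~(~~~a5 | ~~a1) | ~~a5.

a5

~(~~~a5 | ~~a1) | ~~a5
= ~~a5 & ~a1 | ~~a5   [De Morgan]
= ~~a5   [absorption]
= a5   [double negation]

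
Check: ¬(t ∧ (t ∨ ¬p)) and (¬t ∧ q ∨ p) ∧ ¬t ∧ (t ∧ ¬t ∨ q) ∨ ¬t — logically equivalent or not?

Yes

E1: ¬(t ∧ (t ∨ ¬p))
    = ¬t   (absorption)
E2: (¬t ∧ q ∨ p) ∧ ¬t ∧ (t ∧ ¬t ∨ q) ∨ ¬t
    = (¬t ∧ q ∨ p) ∧ ¬t ∧ q ∨ ¬t   (complement / identity)
    = ¬t ∧ q ∨ ¬t   (absorption)
    = ¬t   (absorption)
Both reduce to ¬t, so they are equivalent.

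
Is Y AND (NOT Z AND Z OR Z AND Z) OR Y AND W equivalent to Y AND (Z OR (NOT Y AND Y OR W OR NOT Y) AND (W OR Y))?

Yes

E1: Y AND (NOT Z AND Z OR Z AND Z) OR Y AND W
    = Y AND Z OR Y AND W   [distribution]
    = Y AND (Z OR W)   [distribution]
E2: Y AND (Z OR (NOT Y AND Y OR W OR NOT Y) AND (W OR Y))
    = Y AND (Z OR (W OR NOT Y) AND (W OR Y))   [complement / identity]
    = Y AND (Z OR W OR NOT Y AND Y)   [distribution]
    = Y AND (Z OR W)   [complement / identity]
Both reduce to Y AND (Z OR W), so they are equivalent.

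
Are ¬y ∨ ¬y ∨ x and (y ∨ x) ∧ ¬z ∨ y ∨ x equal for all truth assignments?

No

E1: ¬y ∨ ¬y ∨ x
    = ¬y ∨ x   — idempotence
E2: (y ∨ x) ∧ ¬z ∨ y ∨ x
    = y ∨ x   — absorption
These differ: at x=0, y=0, z=1, E1 = 1 but E2 = 0.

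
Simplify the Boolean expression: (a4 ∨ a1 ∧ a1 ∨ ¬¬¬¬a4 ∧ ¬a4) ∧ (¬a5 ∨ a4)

a4 ∨ a1 ∧ ¬a5

(a4 ∨ a1 ∧ a1 ∨ ¬¬¬¬a4 ∧ ¬a4) ∧ (¬a5 ∨ a4)
= (a4 ∨ a1 ∧ a1 ∨ ¬¬a4 ∧ ¬a4) ∧ (¬a5 ∨ a4)   [double negation]
= a4 ∨ (a1 ∧ a1 ∨ ¬¬a4 ∧ ¬a4) ∧ ¬a5   [distribution]
= a4 ∨ (a1 ∧ a1 ∨ a4 ∧ ¬a4) ∧ ¬a5   [double negation]
= a4 ∨ (a1 ∨ a4 ∧ ¬a4) ∧ ¬a5   [idempotence]
= a4 ∨ a1 ∧ ¬a5   [complement / identity]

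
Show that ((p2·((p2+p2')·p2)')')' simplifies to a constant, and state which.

0

((p2·((p2+p2')·p2)')')'
= ((p2·p2')')'   (complement / identity)
= p2·p2'   (double negation)
= 0   (complement)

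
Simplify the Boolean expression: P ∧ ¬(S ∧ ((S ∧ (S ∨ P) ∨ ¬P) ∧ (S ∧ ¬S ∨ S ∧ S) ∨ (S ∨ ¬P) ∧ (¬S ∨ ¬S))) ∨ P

P ∧ ¬(S ∧ ((S ∧ (S ∨ P) ∨ ¬P) ∧ (S ∧ ¬S ∨ S ∧ S) ∨ (S ∨ ¬P) ∧ (¬S ∨ ¬S))) ∨ P
= P ∧ ¬(S ∧ ((S ∧ (S ∨ P) ∨ ¬P) ∧ S ∨ (S ∨ ¬P) ∧ (¬S ∨ ¬S))) ∨ P   [distribution]
= P ∧ ¬(S ∧ ((S ∨ ¬P) ∧ S ∨ (S ∨ ¬P) ∧ (¬S ∨ ¬S))) ∨ P   [absorption]
= P ∧ ¬(S ∧ ((S ∨ ¬P) ∧ S ∨ (S ∨ ¬P) ∧ ¬S)) ∨ P   [idempotence]
= P ∧ ¬(S ∧ (S ∨ ¬P)) ∨ P   [distribution]
= P ∧ ¬S ∨ P   [absorption]
= P   [absorption]

P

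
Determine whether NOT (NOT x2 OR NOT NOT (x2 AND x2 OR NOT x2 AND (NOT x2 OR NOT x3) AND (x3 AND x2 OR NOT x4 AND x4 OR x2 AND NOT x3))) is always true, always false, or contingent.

always false

NOT (NOT x2 OR NOT NOT (x2 AND x2 OR NOT x2 AND (NOT x2 OR NOT x3) AND (x3 AND x2 OR NOT x4 AND x4 OR x2 AND NOT x3)))
= NOT (NOT x2 OR NOT NOT (x2 AND x2 OR NOT x2 AND (NOT x2 OR NOT x3) AND (x3 AND x2 OR x2 AND NOT x3)))
= NOT (NOT x2 OR NOT NOT (x2 AND x2 OR NOT x2 AND (x3 AND x2 OR x2 AND NOT x3)))
= x2 AND NOT (x2 AND x2 OR NOT x2 AND (x3 AND x2 OR x2 AND NOT x3))
= x2 AND NOT (x2 AND x2 OR NOT x2 AND x2)
= x2 AND NOT x2
= FALSE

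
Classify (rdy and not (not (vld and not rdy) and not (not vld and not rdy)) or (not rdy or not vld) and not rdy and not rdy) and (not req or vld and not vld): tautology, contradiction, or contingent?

(rdy and not (not (vld and not rdy) and not (not vld and not rdy)) or (not rdy or not vld) and not rdy and not rdy) and (not req or vld and not vld)
= (rdy and (vld and not rdy or not vld and not rdy) or (not rdy or not vld) and not rdy and not rdy) and (not req or vld and not vld)   [De Morgan]
= (rdy and (vld and not rdy or not vld and not rdy) or (not rdy or not vld) and not rdy and not rdy) and not req   [complement / identity]
= (rdy and not rdy or (not rdy or not vld) and not rdy and not rdy) and not req   [distribution]
= (rdy and not rdy or not rdy and not rdy) and not req   [absorption]
= not rdy and not req   [distribution]
This depends on rdy, req, so it is not a constant.

contingent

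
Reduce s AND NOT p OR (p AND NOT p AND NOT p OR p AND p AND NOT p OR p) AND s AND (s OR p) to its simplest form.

s AND NOT p OR (p AND NOT p AND NOT p OR p AND p AND NOT p OR p) AND s AND (s OR p)
= s AND NOT p OR (p AND NOT p OR p) AND s AND (s OR p)
= s AND NOT p OR (p AND NOT p OR p) AND s
= s AND NOT p OR p AND s
= s

s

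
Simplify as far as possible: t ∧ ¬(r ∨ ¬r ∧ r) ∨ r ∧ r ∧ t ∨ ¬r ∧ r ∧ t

t

t ∧ ¬(r ∨ ¬r ∧ r) ∨ r ∧ r ∧ t ∨ ¬r ∧ r ∧ t
= t ∧ ¬r ∨ r ∧ r ∧ t ∨ ¬r ∧ r ∧ t   (complement / identity)
= t ∧ ¬r ∨ r ∧ t   (distribution)
= t   (distribution)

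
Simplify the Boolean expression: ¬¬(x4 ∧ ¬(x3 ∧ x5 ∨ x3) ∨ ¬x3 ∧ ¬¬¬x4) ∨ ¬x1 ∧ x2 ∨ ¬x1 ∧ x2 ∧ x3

¬x3 ∨ ¬x1 ∧ x2

¬¬(x4 ∧ ¬(x3 ∧ x5 ∨ x3) ∨ ¬x3 ∧ ¬¬¬x4) ∨ ¬x1 ∧ x2 ∨ ¬x1 ∧ x2 ∧ x3
= ¬¬(x4 ∧ ¬(x3 ∧ x5 ∨ x3) ∨ ¬x3 ∧ ¬¬¬x4) ∨ ¬x1 ∧ x2   [absorption]
= ¬¬(x4 ∧ ¬x3 ∨ ¬x3 ∧ ¬¬¬x4) ∨ ¬x1 ∧ x2   [absorption]
= ¬¬(x4 ∧ ¬x3 ∨ ¬x3 ∧ ¬x4) ∨ ¬x1 ∧ x2   [double negation]
= ¬¬¬x3 ∨ ¬x1 ∧ x2   [distribution]
= ¬x3 ∨ ¬x1 ∧ x2   [double negation]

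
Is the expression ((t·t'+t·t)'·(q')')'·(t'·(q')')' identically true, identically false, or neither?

((t·t'+t·t)'·(q')')'·(t'·(q')')'
= (t'·(q')')'·(t'·(q')')'   — distribution
= (t'·(q')')'·(t+q')   — De Morgan
= (t+q')·(t+q')   — De Morgan
= t+q'   — idempotence
This depends on q, t, so it is not a constant.

neither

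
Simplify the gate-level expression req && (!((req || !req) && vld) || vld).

req

req && (!((req || !req) && vld) || vld)
= req && (!vld || vld)   — complement / identity
= req   — complement / identity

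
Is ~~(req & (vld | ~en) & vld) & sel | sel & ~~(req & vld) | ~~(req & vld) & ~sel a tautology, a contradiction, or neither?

~~(req & (vld | ~en) & vld) & sel | sel & ~~(req & vld) | ~~(req & vld) & ~sel
= ~~(req & vld) & sel | sel & ~~(req & vld) | ~~(req & vld) & ~sel
= ~~(req & vld) & sel | ~~(req & vld)
= ~~(req & vld)
= req & vld
This depends on req, vld, so it is not a constant.

neither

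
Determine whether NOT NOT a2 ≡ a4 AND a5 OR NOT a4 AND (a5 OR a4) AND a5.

No

E1: NOT NOT a2
    = a2   (double negation)
E2: a4 AND a5 OR NOT a4 AND (a5 OR a4) AND a5
    = a4 AND a5 OR NOT a4 AND a5   (absorption)
    = a5   (distribution)
These differ: at a2=1, a4=0, a5=0, E1 = 1 but E2 = 0.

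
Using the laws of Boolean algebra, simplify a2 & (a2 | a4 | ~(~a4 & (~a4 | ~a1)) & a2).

a2 & (a2 | a4 | ~(~a4 & (~a4 | ~a1)) & a2)
= a2 & (a2 | a4 | ~~a4 & a2)
= a2 & (a2 | a4 | a4 & a2)
= a2 & (a2 | a4)
= a2

a2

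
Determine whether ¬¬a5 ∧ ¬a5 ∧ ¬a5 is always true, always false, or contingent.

always false

¬¬a5 ∧ ¬a5 ∧ ¬a5
= a5 ∧ ¬a5 ∧ ¬a5   [double negation]
= a5 ∧ ¬a5   [idempotence]
= False   [complement]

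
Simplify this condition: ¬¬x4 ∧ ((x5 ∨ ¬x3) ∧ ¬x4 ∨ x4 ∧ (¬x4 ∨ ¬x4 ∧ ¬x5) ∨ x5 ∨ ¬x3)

¬¬x4 ∧ ((x5 ∨ ¬x3) ∧ ¬x4 ∨ x4 ∧ (¬x4 ∨ ¬x4 ∧ ¬x5) ∨ x5 ∨ ¬x3)
= ¬¬x4 ∧ ((x5 ∨ ¬x3) ∧ ¬x4 ∨ x4 ∧ ¬x4 ∨ x5 ∨ ¬x3)   — absorption
= ¬¬x4 ∧ ((x5 ∨ ¬x3) ∧ ¬x4 ∨ x5 ∨ ¬x3)   — complement / identity
= ¬¬x4 ∧ (x5 ∨ ¬x3)   — absorption
= x4 ∧ (x5 ∨ ¬x3)   — double negation

x4 ∧ (x5 ∨ ¬x3)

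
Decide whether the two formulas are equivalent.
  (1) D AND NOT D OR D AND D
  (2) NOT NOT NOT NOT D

Yes

E1: D AND NOT D OR D AND D
    = D   — distribution
E2: NOT NOT NOT NOT D
    = NOT NOT D   — double negation
    = D   — double negation
Both reduce to D, so they are equivalent.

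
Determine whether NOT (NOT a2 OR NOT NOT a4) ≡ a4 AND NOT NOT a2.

No

E1: NOT (NOT a2 OR NOT NOT a4)
    = a2 AND NOT a4   [De Morgan]
E2: a4 AND NOT NOT a2
    = a4 AND a2   [double negation]
These differ: at a2=1, a4=0, E1 = 1 but E2 = 0.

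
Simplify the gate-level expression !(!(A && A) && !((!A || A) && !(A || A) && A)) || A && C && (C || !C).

A

!(!(A && A) && !((!A || A) && !(A || A) && A)) || A && C && (C || !C)
= !(!(A && A) && !(!(A || A) && A)) || A && C && (C || !C)
= !(!(A && A) && !(!(A || A) && A)) || A && C
= A && A || !(A || A) && A || A && C
= A && A || !A && A || A && C
= A || A && C
= A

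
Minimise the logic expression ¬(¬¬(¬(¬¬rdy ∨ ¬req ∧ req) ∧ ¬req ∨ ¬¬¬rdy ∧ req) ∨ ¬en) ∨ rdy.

rdy

¬(¬¬(¬(¬¬rdy ∨ ¬req ∧ req) ∧ ¬req ∨ ¬¬¬rdy ∧ req) ∨ ¬en) ∨ rdy
= ¬(¬¬(¬¬¬rdy ∧ ¬req ∨ ¬¬¬rdy ∧ req) ∨ ¬en) ∨ rdy   (complement / identity)
= ¬(¬¬¬¬¬rdy ∨ ¬en) ∨ rdy   (distribution)
= ¬(¬¬¬rdy ∨ ¬en) ∨ rdy   (double negation)
= ¬¬rdy ∧ en ∨ rdy   (De Morgan)
= rdy ∧ en ∨ rdy   (double negation)
= rdy   (absorption)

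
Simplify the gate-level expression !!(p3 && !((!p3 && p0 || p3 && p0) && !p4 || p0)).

p3 && !p0

!!(p3 && !((!p3 && p0 || p3 && p0) && !p4 || p0))
= p3 && !((!p3 && p0 || p3 && p0) && !p4 || p0)   — double negation
= p3 && !(p0 && !p4 || p0)   — distribution
= p3 && !p0   — absorption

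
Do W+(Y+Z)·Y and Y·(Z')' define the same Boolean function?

E1: W+(Y+Z)·Y
    = W+Y   [absorption]
E2: Y·(Z')'
    = Y·Z   [double negation]
These differ: at W=1, Y=0, Z=0, E1 = 1 but E2 = 0.

No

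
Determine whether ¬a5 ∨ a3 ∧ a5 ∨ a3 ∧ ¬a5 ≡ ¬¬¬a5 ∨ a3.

E1: ¬a5 ∨ a3 ∧ a5 ∨ a3 ∧ ¬a5
    = ¬a5 ∨ a3   (distribution)
E2: ¬¬¬a5 ∨ a3
    = ¬a5 ∨ a3   (double negation)
Both reduce to ¬a5 ∨ a3, so they are equivalent.

Yes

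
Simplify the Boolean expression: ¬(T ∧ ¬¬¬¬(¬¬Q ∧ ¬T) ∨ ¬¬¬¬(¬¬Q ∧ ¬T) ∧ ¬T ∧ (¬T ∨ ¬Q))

¬Q ∨ T

¬(T ∧ ¬¬¬¬(¬¬Q ∧ ¬T) ∨ ¬¬¬¬(¬¬Q ∧ ¬T) ∧ ¬T ∧ (¬T ∨ ¬Q))
= ¬(T ∧ ¬¬¬¬(¬¬Q ∧ ¬T) ∨ ¬¬¬¬(¬¬Q ∧ ¬T) ∧ ¬T)   [absorption]
= ¬¬¬¬¬(¬¬Q ∧ ¬T)   [distribution]
= ¬¬¬(¬¬Q ∧ ¬T)   [double negation]
= ¬¬(¬Q ∨ T)   [De Morgan]
= ¬Q ∨ T   [double negation]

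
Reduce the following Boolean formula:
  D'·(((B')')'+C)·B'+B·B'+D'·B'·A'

D'·B'

D'·(((B')')'+C)·B'+B·B'+D'·B'·A'
= D'·(((B')')'+C)·B'+D'·B'·A'   [complement / identity]
= D'·(B'+C)·B'+D'·B'·A'   [double negation]
= D'·B'+D'·B'·A'   [absorption]
= D'·B'   [absorption]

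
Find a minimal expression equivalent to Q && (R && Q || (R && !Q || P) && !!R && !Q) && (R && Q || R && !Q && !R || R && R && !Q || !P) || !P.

Q && (R && Q || (R && !Q || P) && !!R && !Q) && (R && Q || R && !Q && !R || R && R && !Q || !P) || !P
= Q && (R && Q || (R && !Q || P) && R && !Q) && (R && Q || R && !Q && !R || R && R && !Q || !P) || !P   (double negation)
= Q && (R && Q || R && !Q) && (R && Q || R && !Q && !R || R && R && !Q || !P) || !P   (absorption)
= Q && (R && Q || R && !Q) && (R && Q || R && !Q || !P) || !P   (distribution)
= Q && (R && Q || R && !Q) || !P   (absorption)
= Q && R || !P   (distribution)

Q && R || !P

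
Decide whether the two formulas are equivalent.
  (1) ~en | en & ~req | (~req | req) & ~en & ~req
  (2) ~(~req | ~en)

No

E1: ~en | en & ~req | (~req | req) & ~en & ~req
    = ~en | en & ~req | ~en & ~req   (complement / identity)
    = ~en | ~req   (distribution)
E2: ~(~req | ~en)
    = req & en   (De Morgan)
These differ: at en=0, req=0, E1 = 1 but E2 = 0.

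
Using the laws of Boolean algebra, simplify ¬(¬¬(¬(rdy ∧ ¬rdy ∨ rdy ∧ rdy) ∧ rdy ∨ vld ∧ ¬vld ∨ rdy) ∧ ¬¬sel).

¬(¬¬(¬(rdy ∧ ¬rdy ∨ rdy ∧ rdy) ∧ rdy ∨ vld ∧ ¬vld ∨ rdy) ∧ ¬¬sel)
= ¬(¬(rdy ∧ ¬rdy ∨ rdy ∧ rdy) ∧ rdy ∨ vld ∧ ¬vld ∨ rdy) ∨ ¬sel   (De Morgan)
= ¬(¬rdy ∧ rdy ∨ vld ∧ ¬vld ∨ rdy) ∨ ¬sel   (distribution)
= ¬(¬rdy ∧ rdy ∨ rdy) ∨ ¬sel   (complement / identity)
= ¬rdy ∨ ¬sel   (complement / identity)

¬rdy ∨ ¬sel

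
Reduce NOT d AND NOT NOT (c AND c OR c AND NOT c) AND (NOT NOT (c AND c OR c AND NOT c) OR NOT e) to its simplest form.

NOT d AND c

NOT d AND NOT NOT (c AND c OR c AND NOT c) AND (NOT NOT (c AND c OR c AND NOT c) OR NOT e)
= NOT d AND NOT NOT (c AND c OR c AND NOT c)   — absorption
= NOT d AND NOT NOT c   — distribution
= NOT d AND c   — double negation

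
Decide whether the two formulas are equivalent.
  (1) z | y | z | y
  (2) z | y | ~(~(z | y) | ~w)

E1: z | y | z | y
    = z | y   — idempotence
E2: z | y | ~(~(z | y) | ~w)
    = z | y | (z | y) & w   — De Morgan
    = z | y   — absorption
Both reduce to z | y, so they are equivalent.

Yes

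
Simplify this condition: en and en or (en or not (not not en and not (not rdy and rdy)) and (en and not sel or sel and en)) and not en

en

en and en or (en or not (not not en and not (not rdy and rdy)) and (en and not sel or sel and en)) and not en
= en and en or (en or not (not not en and not (not rdy and rdy)) and en) and not en   — distribution
= en and en or (en or (not en or not rdy and rdy) and en) and not en   — De Morgan
= en and en or (en or not en and en) and not en   — complement / identity
= en and en or en and not en   — complement / identity
= en   — distribution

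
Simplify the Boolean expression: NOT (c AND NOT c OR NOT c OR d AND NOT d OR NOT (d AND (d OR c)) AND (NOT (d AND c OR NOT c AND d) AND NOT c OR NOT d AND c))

c AND d

NOT (c AND NOT c OR NOT c OR d AND NOT d OR NOT (d AND (d OR c)) AND (NOT (d AND c OR NOT c AND d) AND NOT c OR NOT d AND c))
= NOT (c AND NOT c OR NOT c OR d AND NOT d OR NOT (d AND (d OR c)) AND (NOT d AND NOT c OR NOT d AND c))   — distribution
= NOT (c AND NOT c OR NOT c OR d AND NOT d OR NOT (d AND (d OR c)) AND NOT d)   — distribution
= NOT (NOT c OR d AND NOT d OR NOT (d AND (d OR c)) AND NOT d)   — complement / identity
= NOT (NOT c OR d AND NOT d OR NOT d AND NOT d)   — absorption
= NOT (NOT c OR NOT d)   — distribution
= c AND d   — De Morgan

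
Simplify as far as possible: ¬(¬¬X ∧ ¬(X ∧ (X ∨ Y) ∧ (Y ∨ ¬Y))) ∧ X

¬(¬¬X ∧ ¬(X ∧ (X ∨ Y) ∧ (Y ∨ ¬Y))) ∧ X
= (¬X ∨ X ∧ (X ∨ Y) ∧ (Y ∨ ¬Y)) ∧ X   [De Morgan]
= (¬X ∨ X ∧ (Y ∨ ¬Y)) ∧ X   [absorption]
= (¬X ∨ X) ∧ X   [complement / identity]
= X   [complement / identity]

X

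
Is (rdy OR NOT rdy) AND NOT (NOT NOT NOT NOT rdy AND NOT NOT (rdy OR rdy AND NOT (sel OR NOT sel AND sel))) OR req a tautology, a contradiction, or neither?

neither

(rdy OR NOT rdy) AND NOT (NOT NOT NOT NOT rdy AND NOT NOT (rdy OR rdy AND NOT (sel OR NOT sel AND sel))) OR req
= (rdy OR NOT rdy) AND NOT (NOT NOT NOT NOT rdy AND NOT NOT (rdy OR rdy AND NOT sel)) OR req   — complement / identity
= (rdy OR NOT rdy) AND NOT (NOT NOT NOT NOT rdy AND NOT NOT rdy) OR req   — absorption
= (rdy OR NOT rdy) AND NOT (NOT NOT rdy AND NOT NOT rdy) OR req   — double negation
= (rdy OR NOT rdy) AND (NOT rdy OR NOT rdy) OR req   — De Morgan
= NOT rdy OR NOT rdy OR req   — complement / identity
= NOT rdy OR req   — idempotence
This depends on rdy, req, so it is not a constant.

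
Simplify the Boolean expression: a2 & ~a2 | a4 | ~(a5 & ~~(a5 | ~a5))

a4 | ~a5

a2 & ~a2 | a4 | ~(a5 & ~~(a5 | ~a5))
= a2 & ~a2 | a4 | ~(a5 & (a5 | ~a5))   — double negation
= a2 & ~a2 | a4 | ~a5   — complement / identity
= a4 | ~a5   — complement / identity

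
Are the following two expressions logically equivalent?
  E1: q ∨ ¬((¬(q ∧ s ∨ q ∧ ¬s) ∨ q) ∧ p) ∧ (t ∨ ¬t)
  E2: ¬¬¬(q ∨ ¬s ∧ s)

No

E1: q ∨ ¬((¬(q ∧ s ∨ q ∧ ¬s) ∨ q) ∧ p) ∧ (t ∨ ¬t)
    = q ∨ ¬((¬(q ∧ s ∨ q ∧ ¬s) ∨ q) ∧ p)   — complement / identity
    = q ∨ ¬((¬q ∨ q) ∧ p)   — distribution
    = q ∨ ¬p   — complement / identity
E2: ¬¬¬(q ∨ ¬s ∧ s)
    = ¬¬¬q   — complement / identity
    = ¬q   — double negation
These differ: at p=0, q=1, s=0, t=0, E1 = 1 but E2 = 0.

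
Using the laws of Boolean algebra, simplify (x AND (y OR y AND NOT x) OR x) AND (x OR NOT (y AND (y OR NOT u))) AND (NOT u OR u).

(x AND (y OR y AND NOT x) OR x) AND (x OR NOT (y AND (y OR NOT u))) AND (NOT u OR u)
= (x AND (y OR y AND NOT x) OR x) AND (x OR NOT y) AND (NOT u OR u)
= (x AND y OR x) AND (x OR NOT y) AND (NOT u OR u)
= x AND (x OR NOT y) AND (NOT u OR u)
= x AND (x OR NOT y)
= x

x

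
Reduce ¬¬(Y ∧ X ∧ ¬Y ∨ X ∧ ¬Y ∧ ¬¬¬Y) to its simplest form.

X ∧ ¬Y

¬¬(Y ∧ X ∧ ¬Y ∨ X ∧ ¬Y ∧ ¬¬¬Y)
= ¬¬(Y ∧ X ∧ ¬Y ∨ X ∧ ¬Y ∧ ¬Y)   — double negation
= Y ∧ X ∧ ¬Y ∨ X ∧ ¬Y ∧ ¬Y   — double negation
= X ∧ ¬Y   — distribution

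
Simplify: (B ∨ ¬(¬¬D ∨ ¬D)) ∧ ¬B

(B ∨ ¬(¬¬D ∨ ¬D)) ∧ ¬B
= (B ∨ ¬D ∧ D) ∧ ¬B   — De Morgan
= B ∧ ¬B   — complement / identity
= False   — complement

False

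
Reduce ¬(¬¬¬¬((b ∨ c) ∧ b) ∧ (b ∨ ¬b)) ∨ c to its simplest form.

¬b ∨ c

¬(¬¬¬¬((b ∨ c) ∧ b) ∧ (b ∨ ¬b)) ∨ c
= ¬(¬¬¬¬b ∧ (b ∨ ¬b)) ∨ c   — absorption
= ¬¬¬¬¬b ∨ c   — complement / identity
= ¬¬¬b ∨ c   — double negation
= ¬b ∨ c   — double negation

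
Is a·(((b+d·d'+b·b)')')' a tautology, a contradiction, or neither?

a·(((b+d·d'+b·b)')')'
= a·(((b+d·d'+b)')')'   [idempotence]
= a·(((b+b)')')'   [complement / identity]
= a·((b')')'   [idempotence]
= a·b'   [double negation]
This depends on a, b, so it is not a constant.

neither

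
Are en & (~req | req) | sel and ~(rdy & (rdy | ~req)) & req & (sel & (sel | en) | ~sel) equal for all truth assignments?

E1: en & (~req | req) | sel
    = en | sel   [complement / identity]
E2: ~(rdy & (rdy | ~req)) & req & (sel & (sel | en) | ~sel)
    = ~rdy & req & (sel & (sel | en) | ~sel)   [absorption]
    = ~rdy & req & (sel | ~sel)   [absorption]
    = ~rdy & req   [complement / identity]
These differ: at en=1, rdy=1, req=0, sel=1, E1 = 1 but E2 = 0.

No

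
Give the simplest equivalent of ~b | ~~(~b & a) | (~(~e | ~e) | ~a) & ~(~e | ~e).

~b | ~~(~b & a) | (~(~e | ~e) | ~a) & ~(~e | ~e)
= ~b | ~~(~b & a) | ~(~e | ~e)   (absorption)
= ~b | ~~(~b & a) | ~~e   (idempotence)
= ~b | ~b & a | ~~e   (double negation)
= ~b | ~~e   (absorption)
= ~b | e   (double negation)

~b | e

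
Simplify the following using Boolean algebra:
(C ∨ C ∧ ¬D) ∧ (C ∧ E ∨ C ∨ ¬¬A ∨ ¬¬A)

(C ∨ C ∧ ¬D) ∧ (C ∧ E ∨ C ∨ ¬¬A ∨ ¬¬A)
= C ∧ (C ∧ E ∨ C ∨ ¬¬A ∨ ¬¬A)   (absorption)
= C ∧ (C ∧ E ∨ C ∨ ¬¬A)   (idempotence)
= C ∧ (C ∧ E ∨ C ∨ A)   (double negation)
= C ∧ (C ∨ A)   (absorption)
= C   (absorption)

C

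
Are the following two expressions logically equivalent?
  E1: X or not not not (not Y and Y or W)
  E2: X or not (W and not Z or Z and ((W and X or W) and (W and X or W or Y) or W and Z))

E1: X or not not not (not Y and Y or W)
    = X or not (not Y and Y or W)   — double negation
    = X or not W   — complement / identity
E2: X or not (W and not Z or Z and ((W and X or W) and (W and X or W or Y) or W and Z))
    = X or not (W and not Z or Z and (W and X or W or W and Z))   — absorption
    = X or not (W and not Z or Z and (W or W and Z))   — absorption
    = X or not (W and not Z or Z and W)   — absorption
    = X or not W   — distribution
Both reduce to X or not W, so they are equivalent.

Yes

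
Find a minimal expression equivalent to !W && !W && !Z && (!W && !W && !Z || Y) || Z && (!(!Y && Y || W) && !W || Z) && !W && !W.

!W && !W && !Z && (!W && !W && !Z || Y) || Z && (!(!Y && Y || W) && !W || Z) && !W && !W
= !W && !W && !Z || Z && (!(!Y && Y || W) && !W || Z) && !W && !W   [absorption]
= !W && !W && !Z || Z && (!W && !W || Z) && !W && !W   [complement / identity]
= !W && !W && !Z || Z && !W && !W   [absorption]
= !W && !W   [distribution]
= !W   [idempotence]

!W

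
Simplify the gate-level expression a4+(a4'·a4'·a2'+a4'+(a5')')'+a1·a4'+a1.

a4+(a4'·a4'·a2'+a4'+(a5')')'+a1·a4'+a1
= a4+(a4'·a2'+a4'+(a5')')'+a1·a4'+a1   (idempotence)
= a4+(a4'+(a5')')'+a1·a4'+a1   (absorption)
= a4+(a4'+(a5')')'+a1   (absorption)
= a4+a4·a5'+a1   (De Morgan)
= a4+a1   (absorption)

a4+a1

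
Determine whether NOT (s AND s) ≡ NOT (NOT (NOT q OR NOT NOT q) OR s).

E1: NOT (s AND s)
    = NOT s
E2: NOT (NOT (NOT q OR NOT NOT q) OR s)
    = NOT (q AND NOT q OR s)
    = NOT s
Both reduce to NOT s, so they are equivalent.

Yes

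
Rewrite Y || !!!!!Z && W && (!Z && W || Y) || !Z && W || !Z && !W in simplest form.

Y || !!!!!Z && W && (!Z && W || Y) || !Z && W || !Z && !W
= Y || !!!!!Z && W && (!Z && W || Y) || !Z   (distribution)
= Y || !!!Z && W && (!Z && W || Y) || !Z   (double negation)
= Y || !Z && W && (!Z && W || Y) || !Z   (double negation)
= Y || !Z && W || !Z   (absorption)
= Y || !Z   (absorption)

Y || !Z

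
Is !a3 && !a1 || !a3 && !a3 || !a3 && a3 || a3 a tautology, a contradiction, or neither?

tautology

!a3 && !a1 || !a3 && !a3 || !a3 && a3 || a3
= !a3 && !a1 || !a3 || a3
= !a3 || a3
= true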